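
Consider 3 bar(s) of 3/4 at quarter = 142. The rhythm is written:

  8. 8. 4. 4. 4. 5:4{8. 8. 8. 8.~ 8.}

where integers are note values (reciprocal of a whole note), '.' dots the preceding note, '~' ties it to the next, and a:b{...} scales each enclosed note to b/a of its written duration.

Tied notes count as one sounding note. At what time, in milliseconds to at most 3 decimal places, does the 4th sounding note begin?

1. 0.0ms @ 0 + 316.901ms (3/4)
2. 316.901ms @ 3/4 + 316.901ms (3/4)
3. 633.803ms @ 3/2 + 633.803ms (3/2)
4. 1267.606ms @ 3 + 633.803ms (3/2)
5. 1901.408ms @ 9/2 + 633.803ms (3/2)
6. 2535.211ms @ 6 + 253.521ms (3/5)
7. 2788.732ms @ 33/5 + 253.521ms (3/5)
8. 3042.254ms @ 36/5 + 253.521ms (3/5)
9. 3295.775ms @ 39/5 + 507.042ms (6/5)

note 4 onset = 3b = 1267.606ms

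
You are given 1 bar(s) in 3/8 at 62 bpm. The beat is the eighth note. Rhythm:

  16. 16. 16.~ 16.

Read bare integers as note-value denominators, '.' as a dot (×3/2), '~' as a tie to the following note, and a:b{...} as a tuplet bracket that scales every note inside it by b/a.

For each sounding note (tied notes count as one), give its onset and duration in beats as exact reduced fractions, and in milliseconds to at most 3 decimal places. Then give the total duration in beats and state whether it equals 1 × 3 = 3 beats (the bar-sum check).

1) 0.0ms=0b +725.806ms=3/4b
2) 725.806ms=3/4b +725.806ms=3/4b
3) 1451.613ms=3/2b +1451.613ms=3/2b
Σ=3b of 3 (62bpm 3/8) — PASS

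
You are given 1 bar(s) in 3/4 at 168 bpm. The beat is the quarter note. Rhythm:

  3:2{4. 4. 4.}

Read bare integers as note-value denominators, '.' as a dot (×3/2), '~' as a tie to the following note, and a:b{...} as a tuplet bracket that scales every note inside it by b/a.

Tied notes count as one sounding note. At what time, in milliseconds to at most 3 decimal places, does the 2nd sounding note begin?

note 2 onset = 1b = 357.143ms

1. 0.0ms @ 0 + 357.143ms (1)
2. 357.143ms @ 1 + 357.143ms (1)
3. 714.286ms @ 2 + 357.143ms (1)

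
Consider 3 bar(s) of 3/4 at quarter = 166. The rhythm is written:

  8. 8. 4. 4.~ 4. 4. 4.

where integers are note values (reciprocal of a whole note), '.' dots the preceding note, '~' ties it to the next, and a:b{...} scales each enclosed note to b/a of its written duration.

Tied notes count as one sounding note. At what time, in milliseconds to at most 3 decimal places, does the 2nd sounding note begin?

note 2 onset = 3/4b = 271.084ms

1. 0.0ms @ 0 + 271.084ms (3/4)
2. 271.084ms @ 3/4 + 271.084ms (3/4)
3. 542.169ms @ 3/2 + 542.169ms (3/2)
4. 1084.337ms @ 3 + 1084.337ms (3)
5. 2168.675ms @ 6 + 542.169ms (3/2)
6. 2710.843ms @ 15/2 + 542.169ms (3/2)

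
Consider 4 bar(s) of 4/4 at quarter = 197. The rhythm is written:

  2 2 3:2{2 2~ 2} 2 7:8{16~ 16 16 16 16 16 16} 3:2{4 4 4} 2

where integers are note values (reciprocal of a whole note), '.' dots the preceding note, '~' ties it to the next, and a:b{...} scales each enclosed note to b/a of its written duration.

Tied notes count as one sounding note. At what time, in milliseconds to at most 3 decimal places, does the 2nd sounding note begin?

note 2 onset = 2b = 609.137ms

1. 0.0ms @ 0 + 609.137ms (2)
2. 609.137ms @ 2 + 609.137ms (2)
3. 1218.274ms @ 4 + 406.091ms (4/3)
4. 1624.365ms @ 16/3 + 812.183ms (8/3)
5. 2436.548ms @ 8 + 609.137ms (2)
6. 3045.685ms @ 10 + 174.039ms (4/7)
7. 3219.724ms @ 74/7 + 87.02ms (2/7)
8. 3306.744ms @ 76/7 + 87.02ms (2/7)
9. 3393.764ms @ 78/7 + 87.02ms (2/7)
10. 3480.783ms @ 80/7 + 87.02ms (2/7)
11. 3567.803ms @ 82/7 + 87.02ms (2/7)
12. 3654.822ms @ 12 + 203.046ms (2/3)
13. 3857.868ms @ 38/3 + 203.046ms (2/3)
14. 4060.914ms @ 40/3 + 203.046ms (2/3)
15. 4263.959ms @ 14 + 609.137ms (2)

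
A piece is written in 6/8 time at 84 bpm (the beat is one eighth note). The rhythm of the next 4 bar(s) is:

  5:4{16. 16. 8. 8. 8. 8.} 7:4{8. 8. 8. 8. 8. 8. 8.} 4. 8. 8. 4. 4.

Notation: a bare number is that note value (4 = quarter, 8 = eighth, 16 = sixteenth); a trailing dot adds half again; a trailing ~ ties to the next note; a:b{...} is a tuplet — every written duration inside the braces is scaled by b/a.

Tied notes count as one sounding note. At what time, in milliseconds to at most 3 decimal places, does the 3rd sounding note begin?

note 3 onset = 6/5b = 857.143ms

1. 0.0ms @ 0 + 428.571ms (3/5)
2. 428.571ms @ 3/5 + 428.571ms (3/5)
3. 857.143ms @ 6/5 + 857.143ms (6/5)
4. 1714.286ms @ 12/5 + 857.143ms (6/5)
5. 2571.429ms @ 18/5 + 857.143ms (6/5)
6. 3428.571ms @ 24/5 + 857.143ms (6/5)
7. 4285.714ms @ 6 + 612.245ms (6/7)
8. 4897.959ms @ 48/7 + 612.245ms (6/7)
9. 5510.204ms @ 54/7 + 612.245ms (6/7)
10. 6122.449ms @ 60/7 + 612.245ms (6/7)
11. 6734.694ms @ 66/7 + 612.245ms (6/7)
12. 7346.939ms @ 72/7 + 612.245ms (6/7)
13. 7959.184ms @ 78/7 + 612.245ms (6/7)
14. 8571.429ms @ 12 + 2142.857ms (3)
15. 10714.286ms @ 15 + 1071.429ms (3/2)
16. 11785.714ms @ 33/2 + 1071.429ms (3/2)
17. 12857.143ms @ 18 + 2142.857ms (3)
18. 15000.0ms @ 21 + 2142.857ms (3)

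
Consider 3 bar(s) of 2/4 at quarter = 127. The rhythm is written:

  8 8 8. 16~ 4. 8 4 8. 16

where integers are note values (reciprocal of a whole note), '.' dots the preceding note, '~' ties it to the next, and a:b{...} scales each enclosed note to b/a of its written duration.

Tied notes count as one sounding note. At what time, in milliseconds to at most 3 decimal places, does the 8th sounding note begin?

1. 0.0ms @ 0 + 236.22ms (1/2)
2. 236.22ms @ 1/2 + 236.22ms (1/2)
3. 472.441ms @ 1 + 354.331ms (3/4)
4. 826.772ms @ 7/4 + 826.772ms (7/4)
5. 1653.543ms @ 7/2 + 236.22ms (1/2)
6. 1889.764ms @ 4 + 472.441ms (1)
7. 2362.205ms @ 5 + 354.331ms (3/4)
8. 2716.535ms @ 23/4 + 118.11ms (1/4)

note 8 onset = 23/4b = 2716.535ms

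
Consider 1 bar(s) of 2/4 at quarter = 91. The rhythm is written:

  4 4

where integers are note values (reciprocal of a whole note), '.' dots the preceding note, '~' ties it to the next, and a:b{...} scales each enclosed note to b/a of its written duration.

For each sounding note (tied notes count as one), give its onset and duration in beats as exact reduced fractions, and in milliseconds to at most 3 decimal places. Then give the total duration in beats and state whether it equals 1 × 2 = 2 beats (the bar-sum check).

1) 0.0ms=0b +659.341ms=1b
2) 659.341ms=1b +659.341ms=1b
Σ=2b of 2 (91bpm 2/4) — PASS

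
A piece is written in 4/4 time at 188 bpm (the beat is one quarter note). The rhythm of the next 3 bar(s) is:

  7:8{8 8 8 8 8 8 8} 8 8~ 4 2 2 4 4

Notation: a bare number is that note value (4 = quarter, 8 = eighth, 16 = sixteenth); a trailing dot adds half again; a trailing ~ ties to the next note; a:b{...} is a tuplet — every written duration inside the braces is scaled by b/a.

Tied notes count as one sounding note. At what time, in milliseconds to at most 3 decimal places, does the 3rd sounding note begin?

1. 0.0ms @ 0 + 182.371ms (4/7)
2. 182.371ms @ 4/7 + 182.371ms (4/7)
3. 364.742ms @ 8/7 + 182.371ms (4/7)
4. 547.112ms @ 12/7 + 182.371ms (4/7)
5. 729.483ms @ 16/7 + 182.371ms (4/7)
6. 911.854ms @ 20/7 + 182.371ms (4/7)
7. 1094.225ms @ 24/7 + 182.371ms (4/7)
8. 1276.596ms @ 4 + 159.574ms (1/2)
9. 1436.17ms @ 9/2 + 478.723ms (3/2)
10. 1914.894ms @ 6 + 638.298ms (2)
11. 2553.191ms @ 8 + 638.298ms (2)
12. 3191.489ms @ 10 + 319.149ms (1)
13. 3510.638ms @ 11 + 319.149ms (1)

note 3 onset = 8/7b = 364.742ms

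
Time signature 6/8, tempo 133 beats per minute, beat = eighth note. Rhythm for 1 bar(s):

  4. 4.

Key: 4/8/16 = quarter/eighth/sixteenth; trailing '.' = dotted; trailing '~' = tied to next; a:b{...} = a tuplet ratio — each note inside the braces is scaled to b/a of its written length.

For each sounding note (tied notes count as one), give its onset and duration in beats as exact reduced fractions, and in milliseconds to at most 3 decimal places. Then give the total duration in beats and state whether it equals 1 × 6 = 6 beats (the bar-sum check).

1) 0.0ms=0b +1353.383ms=3b
2) 1353.383ms=3b +1353.383ms=3b
Σ=6b of 6 (133bpm 6/8) — PASS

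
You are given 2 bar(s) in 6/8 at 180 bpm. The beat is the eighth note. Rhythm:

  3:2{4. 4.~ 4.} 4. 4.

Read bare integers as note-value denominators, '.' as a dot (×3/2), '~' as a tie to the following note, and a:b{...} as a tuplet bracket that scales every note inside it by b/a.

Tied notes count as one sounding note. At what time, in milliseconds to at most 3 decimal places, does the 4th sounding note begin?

1. 0.0ms @ 0 + 666.667ms (2)
2. 666.667ms @ 2 + 1333.333ms (4)
3. 2000.0ms @ 6 + 1000.0ms (3)
4. 3000.0ms @ 9 + 1000.0ms (3)

note 4 onset = 9b = 3000.0ms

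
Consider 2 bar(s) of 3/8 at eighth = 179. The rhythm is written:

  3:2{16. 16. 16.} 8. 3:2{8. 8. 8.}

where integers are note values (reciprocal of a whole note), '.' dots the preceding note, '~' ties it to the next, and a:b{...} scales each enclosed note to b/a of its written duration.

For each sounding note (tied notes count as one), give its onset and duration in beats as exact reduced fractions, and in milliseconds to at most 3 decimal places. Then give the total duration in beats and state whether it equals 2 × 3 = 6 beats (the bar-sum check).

1) 0.0ms=0b +167.598ms=1/2b
2) 167.598ms=1/2b +167.598ms=1/2b
3) 335.196ms=1b +167.598ms=1/2b
4) 502.793ms=3/2b +502.793ms=3/2b
5) 1005.587ms=3b +335.196ms=1b
6) 1340.782ms=4b +335.196ms=1b
7) 1675.978ms=5b +335.196ms=1b
Σ=6b of 6 (179bpm 3/8) — PASS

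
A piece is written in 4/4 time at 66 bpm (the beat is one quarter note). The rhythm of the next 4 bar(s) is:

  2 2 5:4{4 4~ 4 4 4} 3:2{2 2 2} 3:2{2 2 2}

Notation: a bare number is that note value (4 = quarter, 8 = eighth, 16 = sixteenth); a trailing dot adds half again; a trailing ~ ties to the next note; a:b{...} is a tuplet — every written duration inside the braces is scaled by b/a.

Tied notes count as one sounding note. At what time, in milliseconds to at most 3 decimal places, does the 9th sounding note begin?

1. 0.0ms @ 0 + 1818.182ms (2)
2. 1818.182ms @ 2 + 1818.182ms (2)
3. 3636.364ms @ 4 + 727.273ms (4/5)
4. 4363.636ms @ 24/5 + 1454.545ms (8/5)
5. 5818.182ms @ 32/5 + 727.273ms (4/5)
6. 6545.455ms @ 36/5 + 727.273ms (4/5)
7. 7272.727ms @ 8 + 1212.121ms (4/3)
8. 8484.848ms @ 28/3 + 1212.121ms (4/3)
9. 9696.97ms @ 32/3 + 1212.121ms (4/3)
10. 10909.091ms @ 12 + 1212.121ms (4/3)
11. 12121.212ms @ 40/3 + 1212.121ms (4/3)
12. 13333.333ms @ 44/3 + 1212.121ms (4/3)

note 9 onset = 32/3b = 9696.97ms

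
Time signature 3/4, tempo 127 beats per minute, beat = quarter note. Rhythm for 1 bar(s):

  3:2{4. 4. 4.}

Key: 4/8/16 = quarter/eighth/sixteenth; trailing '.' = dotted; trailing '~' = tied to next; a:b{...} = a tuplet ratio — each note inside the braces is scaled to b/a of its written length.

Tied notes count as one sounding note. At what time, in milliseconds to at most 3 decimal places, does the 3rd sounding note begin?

1. 0.0ms @ 0 + 472.441ms (1)
2. 472.441ms @ 1 + 472.441ms (1)
3. 944.882ms @ 2 + 472.441ms (1)

note 3 onset = 2b = 944.882ms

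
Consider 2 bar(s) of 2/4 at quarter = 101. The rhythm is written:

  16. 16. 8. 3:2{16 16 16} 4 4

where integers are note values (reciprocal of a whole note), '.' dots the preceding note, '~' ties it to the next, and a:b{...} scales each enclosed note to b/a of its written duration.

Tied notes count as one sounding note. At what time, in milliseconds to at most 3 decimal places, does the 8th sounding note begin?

1. 0.0ms @ 0 + 222.772ms (3/8)
2. 222.772ms @ 3/8 + 222.772ms (3/8)
3. 445.545ms @ 3/4 + 445.545ms (3/4)
4. 891.089ms @ 3/2 + 99.01ms (1/6)
5. 990.099ms @ 5/3 + 99.01ms (1/6)
6. 1089.109ms @ 11/6 + 99.01ms (1/6)
7. 1188.119ms @ 2 + 594.059ms (1)
8. 1782.178ms @ 3 + 594.059ms (1)

note 8 onset = 3b = 1782.178ms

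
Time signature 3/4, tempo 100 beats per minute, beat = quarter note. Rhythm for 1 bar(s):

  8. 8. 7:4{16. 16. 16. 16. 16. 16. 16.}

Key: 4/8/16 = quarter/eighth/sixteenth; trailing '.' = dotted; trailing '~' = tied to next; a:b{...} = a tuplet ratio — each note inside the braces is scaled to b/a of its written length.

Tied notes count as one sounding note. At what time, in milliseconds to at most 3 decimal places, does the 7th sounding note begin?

note 7 onset = 33/14b = 1414.286ms

1. 0.0ms @ 0 + 450.0ms (3/4)
2. 450.0ms @ 3/4 + 450.0ms (3/4)
3. 900.0ms @ 3/2 + 128.571ms (3/14)
4. 1028.571ms @ 12/7 + 128.571ms (3/14)
5. 1157.143ms @ 27/14 + 128.571ms (3/14)
6. 1285.714ms @ 15/7 + 128.571ms (3/14)
7. 1414.286ms @ 33/14 + 128.571ms (3/14)
8. 1542.857ms @ 18/7 + 128.571ms (3/14)
9. 1671.429ms @ 39/14 + 128.571ms (3/14)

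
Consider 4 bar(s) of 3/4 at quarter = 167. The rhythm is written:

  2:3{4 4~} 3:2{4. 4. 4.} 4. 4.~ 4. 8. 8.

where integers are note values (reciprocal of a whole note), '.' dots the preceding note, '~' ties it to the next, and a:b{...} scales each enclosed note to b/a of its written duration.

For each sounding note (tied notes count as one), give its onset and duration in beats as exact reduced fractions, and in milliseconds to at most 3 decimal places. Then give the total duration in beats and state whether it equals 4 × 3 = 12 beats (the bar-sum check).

1) 0.0ms=0b +538.922ms=3/2b
2) 538.922ms=3/2b +898.204ms=5/2b
3) 1437.126ms=4b +359.281ms=1b
4) 1796.407ms=5b +359.281ms=1b
5) 2155.689ms=6b +538.922ms=3/2b
6) 2694.611ms=15/2b +1077.844ms=3b
7) 3772.455ms=21/2b +269.461ms=3/4b
8) 4041.916ms=45/4b +269.461ms=3/4b
Σ=12b of 12 (167bpm 3/4) — PASS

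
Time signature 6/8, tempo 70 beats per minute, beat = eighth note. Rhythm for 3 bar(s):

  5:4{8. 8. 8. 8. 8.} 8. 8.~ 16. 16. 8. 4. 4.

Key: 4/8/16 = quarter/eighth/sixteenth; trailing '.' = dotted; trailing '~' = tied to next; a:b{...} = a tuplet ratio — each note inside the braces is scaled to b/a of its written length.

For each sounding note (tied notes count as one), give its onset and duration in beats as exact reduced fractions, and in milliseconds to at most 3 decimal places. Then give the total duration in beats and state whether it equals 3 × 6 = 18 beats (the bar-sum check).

1) 0.0ms=0b +1028.571ms=6/5b
2) 1028.571ms=6/5b +1028.571ms=6/5b
3) 2057.143ms=12/5b +1028.571ms=6/5b
4) 3085.714ms=18/5b +1028.571ms=6/5b
5) 4114.286ms=24/5b +1028.571ms=6/5b
6) 5142.857ms=6b +1285.714ms=3/2b
7) 6428.571ms=15/2b +1928.571ms=9/4b
8) 8357.143ms=39/4b +642.857ms=3/4b
9) 9000.0ms=21/2b +1285.714ms=3/2b
10) 10285.714ms=12b +2571.429ms=3b
11) 12857.143ms=15b +2571.429ms=3b
Σ=18b of 18 (70bpm 6/8) — PASS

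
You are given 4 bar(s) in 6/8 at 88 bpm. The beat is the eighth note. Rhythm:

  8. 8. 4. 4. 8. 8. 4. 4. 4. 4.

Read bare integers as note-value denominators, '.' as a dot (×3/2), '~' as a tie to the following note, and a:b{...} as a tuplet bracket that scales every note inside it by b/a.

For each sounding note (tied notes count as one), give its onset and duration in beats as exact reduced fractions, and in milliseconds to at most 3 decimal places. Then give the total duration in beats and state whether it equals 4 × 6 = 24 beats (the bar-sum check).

1) 0.0ms=0b +1022.727ms=3/2b
2) 1022.727ms=3/2b +1022.727ms=3/2b
3) 2045.455ms=3b +2045.455ms=3b
4) 4090.909ms=6b +2045.455ms=3b
5) 6136.364ms=9b +1022.727ms=3/2b
6) 7159.091ms=21/2b +1022.727ms=3/2b
7) 8181.818ms=12b +2045.455ms=3b
8) 10227.273ms=15b +2045.455ms=3b
9) 12272.727ms=18b +2045.455ms=3b
10) 14318.182ms=21b +2045.455ms=3b
Σ=24b of 24 (88bpm 6/8) — PASS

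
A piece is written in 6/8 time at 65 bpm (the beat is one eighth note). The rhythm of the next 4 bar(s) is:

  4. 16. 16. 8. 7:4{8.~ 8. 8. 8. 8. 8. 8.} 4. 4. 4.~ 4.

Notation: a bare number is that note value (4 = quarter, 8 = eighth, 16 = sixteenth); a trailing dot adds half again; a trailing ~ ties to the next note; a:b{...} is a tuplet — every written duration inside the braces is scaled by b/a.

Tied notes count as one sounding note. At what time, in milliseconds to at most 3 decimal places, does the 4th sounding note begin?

note 4 onset = 9/2b = 4153.846ms

1. 0.0ms @ 0 + 2769.231ms (3)
2. 2769.231ms @ 3 + 692.308ms (3/4)
3. 3461.538ms @ 15/4 + 692.308ms (3/4)
4. 4153.846ms @ 9/2 + 1384.615ms (3/2)
5. 5538.462ms @ 6 + 1582.418ms (12/7)
6. 7120.879ms @ 54/7 + 791.209ms (6/7)
7. 7912.088ms @ 60/7 + 791.209ms (6/7)
8. 8703.297ms @ 66/7 + 791.209ms (6/7)
9. 9494.505ms @ 72/7 + 791.209ms (6/7)
10. 10285.714ms @ 78/7 + 791.209ms (6/7)
11. 11076.923ms @ 12 + 2769.231ms (3)
12. 13846.154ms @ 15 + 2769.231ms (3)
13. 16615.385ms @ 18 + 5538.462ms (6)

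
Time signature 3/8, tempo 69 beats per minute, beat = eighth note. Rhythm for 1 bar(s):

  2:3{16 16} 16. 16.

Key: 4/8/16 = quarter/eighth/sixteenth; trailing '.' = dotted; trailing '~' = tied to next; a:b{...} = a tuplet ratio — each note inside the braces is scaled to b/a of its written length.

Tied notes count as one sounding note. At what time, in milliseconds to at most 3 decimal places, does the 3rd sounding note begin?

1. 0.0ms @ 0 + 652.174ms (3/4)
2. 652.174ms @ 3/4 + 652.174ms (3/4)
3. 1304.348ms @ 3/2 + 652.174ms (3/4)
4. 1956.522ms @ 9/4 + 652.174ms (3/4)

note 3 onset = 3/2b = 1304.348ms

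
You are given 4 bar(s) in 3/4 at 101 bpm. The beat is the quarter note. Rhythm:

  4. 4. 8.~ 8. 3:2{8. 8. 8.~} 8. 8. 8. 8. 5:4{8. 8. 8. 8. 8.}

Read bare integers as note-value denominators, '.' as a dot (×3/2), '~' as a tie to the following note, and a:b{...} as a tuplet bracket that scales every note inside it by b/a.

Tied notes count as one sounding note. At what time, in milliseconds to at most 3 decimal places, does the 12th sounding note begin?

note 12 onset = 51/5b = 6059.406ms

1. 0.0ms @ 0 + 891.089ms (3/2)
2. 891.089ms @ 3/2 + 891.089ms (3/2)
3. 1782.178ms @ 3 + 891.089ms (3/2)
4. 2673.267ms @ 9/2 + 297.03ms (1/2)
5. 2970.297ms @ 5 + 297.03ms (1/2)
6. 3267.327ms @ 11/2 + 742.574ms (5/4)
7. 4009.901ms @ 27/4 + 445.545ms (3/4)
8. 4455.446ms @ 15/2 + 445.545ms (3/4)
9. 4900.99ms @ 33/4 + 445.545ms (3/4)
10. 5346.535ms @ 9 + 356.436ms (3/5)
11. 5702.97ms @ 48/5 + 356.436ms (3/5)
12. 6059.406ms @ 51/5 + 356.436ms (3/5)
13. 6415.842ms @ 54/5 + 356.436ms (3/5)
14. 6772.277ms @ 57/5 + 356.436ms (3/5)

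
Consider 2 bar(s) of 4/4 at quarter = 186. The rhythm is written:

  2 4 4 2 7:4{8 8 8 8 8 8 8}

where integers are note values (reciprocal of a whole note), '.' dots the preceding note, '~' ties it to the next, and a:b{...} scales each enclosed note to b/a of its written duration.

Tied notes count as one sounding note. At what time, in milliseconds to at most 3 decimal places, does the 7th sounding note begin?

1. 0.0ms @ 0 + 645.161ms (2)
2. 645.161ms @ 2 + 322.581ms (1)
3. 967.742ms @ 3 + 322.581ms (1)
4. 1290.323ms @ 4 + 645.161ms (2)
5. 1935.484ms @ 6 + 92.166ms (2/7)
6. 2027.65ms @ 44/7 + 92.166ms (2/7)
7. 2119.816ms @ 46/7 + 92.166ms (2/7)
8. 2211.982ms @ 48/7 + 92.166ms (2/7)
9. 2304.147ms @ 50/7 + 92.166ms (2/7)
10. 2396.313ms @ 52/7 + 92.166ms (2/7)
11. 2488.479ms @ 54/7 + 92.166ms (2/7)

note 7 onset = 46/7b = 2119.816ms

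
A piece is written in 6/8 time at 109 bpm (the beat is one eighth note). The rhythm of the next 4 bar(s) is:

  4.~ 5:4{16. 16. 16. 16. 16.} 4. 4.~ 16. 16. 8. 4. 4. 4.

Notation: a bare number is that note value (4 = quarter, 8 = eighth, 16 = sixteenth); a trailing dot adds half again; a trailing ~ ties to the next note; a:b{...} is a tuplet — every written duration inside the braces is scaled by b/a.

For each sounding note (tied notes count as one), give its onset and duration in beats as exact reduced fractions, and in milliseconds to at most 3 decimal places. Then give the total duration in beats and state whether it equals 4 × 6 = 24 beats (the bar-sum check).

1) 0.0ms=0b +1981.651ms=18/5b
2) 1981.651ms=18/5b +330.275ms=3/5b
3) 2311.927ms=21/5b +330.275ms=3/5b
4) 2642.202ms=24/5b +330.275ms=3/5b
5) 2972.477ms=27/5b +330.275ms=3/5b
6) 3302.752ms=6b +1651.376ms=3b
7) 4954.128ms=9b +2064.22ms=15/4b
8) 7018.349ms=51/4b +412.844ms=3/4b
9) 7431.193ms=27/2b +825.688ms=3/2b
10) 8256.881ms=15b +1651.376ms=3b
11) 9908.257ms=18b +1651.376ms=3b
12) 11559.633ms=21b +1651.376ms=3b
Σ=24b of 24 (109bpm 6/8) — PASS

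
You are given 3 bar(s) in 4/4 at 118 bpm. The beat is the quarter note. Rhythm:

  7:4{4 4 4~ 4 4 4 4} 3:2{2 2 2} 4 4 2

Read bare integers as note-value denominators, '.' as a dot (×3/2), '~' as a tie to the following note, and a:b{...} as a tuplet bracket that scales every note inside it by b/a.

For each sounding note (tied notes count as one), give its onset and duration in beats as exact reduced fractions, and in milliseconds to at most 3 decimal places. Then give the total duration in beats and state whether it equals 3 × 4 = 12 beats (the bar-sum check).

1) 0.0ms=0b +290.557ms=4/7b
2) 290.557ms=4/7b +290.557ms=4/7b
3) 581.114ms=8/7b +581.114ms=8/7b
4) 1162.228ms=16/7b +290.557ms=4/7b
5) 1452.785ms=20/7b +290.557ms=4/7b
6) 1743.341ms=24/7b +290.557ms=4/7b
7) 2033.898ms=4b +677.966ms=4/3b
8) 2711.864ms=16/3b +677.966ms=4/3b
9) 3389.831ms=20/3b +677.966ms=4/3b
10) 4067.797ms=8b +508.475ms=1b
11) 4576.271ms=9b +508.475ms=1b
12) 5084.746ms=10b +1016.949ms=2b
Σ=12b of 12 (118bpm 4/4) — PASS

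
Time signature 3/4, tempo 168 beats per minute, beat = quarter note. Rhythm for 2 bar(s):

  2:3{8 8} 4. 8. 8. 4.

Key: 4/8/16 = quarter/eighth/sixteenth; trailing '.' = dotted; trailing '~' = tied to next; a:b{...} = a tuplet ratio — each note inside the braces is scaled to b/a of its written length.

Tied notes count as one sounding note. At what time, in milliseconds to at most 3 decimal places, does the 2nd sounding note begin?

1. 0.0ms @ 0 + 267.857ms (3/4)
2. 267.857ms @ 3/4 + 267.857ms (3/4)
3. 535.714ms @ 3/2 + 535.714ms (3/2)
4. 1071.429ms @ 3 + 267.857ms (3/4)
5. 1339.286ms @ 15/4 + 267.857ms (3/4)
6. 1607.143ms @ 9/2 + 535.714ms (3/2)

note 2 onset = 3/4b = 267.857ms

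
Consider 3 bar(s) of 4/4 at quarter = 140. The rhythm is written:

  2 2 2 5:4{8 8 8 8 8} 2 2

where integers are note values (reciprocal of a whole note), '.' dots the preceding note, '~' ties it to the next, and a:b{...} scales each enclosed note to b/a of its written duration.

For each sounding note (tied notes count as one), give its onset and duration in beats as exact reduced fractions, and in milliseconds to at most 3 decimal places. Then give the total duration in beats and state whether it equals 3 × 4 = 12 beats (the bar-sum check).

1) 0.0ms=0b +857.143ms=2b
2) 857.143ms=2b +857.143ms=2b
3) 1714.286ms=4b +857.143ms=2b
4) 2571.429ms=6b +171.429ms=2/5b
5) 2742.857ms=32/5b +171.429ms=2/5b
6) 2914.286ms=34/5b +171.429ms=2/5b
7) 3085.714ms=36/5b +171.429ms=2/5b
8) 3257.143ms=38/5b +171.429ms=2/5b
9) 3428.571ms=8b +857.143ms=2b
10) 4285.714ms=10b +857.143ms=2b
Σ=12b of 12 (140bpm 4/4) — PASS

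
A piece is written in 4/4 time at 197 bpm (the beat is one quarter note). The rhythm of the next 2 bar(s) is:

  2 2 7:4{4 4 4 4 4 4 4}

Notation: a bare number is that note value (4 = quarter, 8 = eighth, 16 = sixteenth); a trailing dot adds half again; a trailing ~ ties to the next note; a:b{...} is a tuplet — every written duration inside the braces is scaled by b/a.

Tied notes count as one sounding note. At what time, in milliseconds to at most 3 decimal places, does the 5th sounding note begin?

note 5 onset = 36/7b = 1566.352ms

1. 0.0ms @ 0 + 609.137ms (2)
2. 609.137ms @ 2 + 609.137ms (2)
3. 1218.274ms @ 4 + 174.039ms (4/7)
4. 1392.313ms @ 32/7 + 174.039ms (4/7)
5. 1566.352ms @ 36/7 + 174.039ms (4/7)
6. 1740.392ms @ 40/7 + 174.039ms (4/7)
7. 1914.431ms @ 44/7 + 174.039ms (4/7)
8. 2088.47ms @ 48/7 + 174.039ms (4/7)
9. 2262.509ms @ 52/7 + 174.039ms (4/7)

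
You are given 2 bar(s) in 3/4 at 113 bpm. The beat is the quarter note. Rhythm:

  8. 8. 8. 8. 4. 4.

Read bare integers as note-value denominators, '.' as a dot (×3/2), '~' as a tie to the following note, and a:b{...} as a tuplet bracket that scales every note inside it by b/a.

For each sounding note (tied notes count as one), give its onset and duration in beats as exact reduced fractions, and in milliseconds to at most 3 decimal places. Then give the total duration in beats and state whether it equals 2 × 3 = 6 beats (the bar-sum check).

1) 0.0ms=0b +398.23ms=3/4b
2) 398.23ms=3/4b +398.23ms=3/4b
3) 796.46ms=3/2b +398.23ms=3/4b
4) 1194.69ms=9/4b +398.23ms=3/4b
5) 1592.92ms=3b +796.46ms=3/2b
6) 2389.381ms=9/2b +796.46ms=3/2b
Σ=6b of 6 (113bpm 3/4) — PASS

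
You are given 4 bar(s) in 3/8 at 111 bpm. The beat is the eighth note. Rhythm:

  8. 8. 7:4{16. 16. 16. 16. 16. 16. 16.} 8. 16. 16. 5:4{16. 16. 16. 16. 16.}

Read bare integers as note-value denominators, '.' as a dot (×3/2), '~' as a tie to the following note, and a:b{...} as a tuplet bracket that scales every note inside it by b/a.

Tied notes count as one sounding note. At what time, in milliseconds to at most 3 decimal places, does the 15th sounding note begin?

1. 0.0ms @ 0 + 810.811ms (3/2)
2. 810.811ms @ 3/2 + 810.811ms (3/2)
3. 1621.622ms @ 3 + 231.66ms (3/7)
4. 1853.282ms @ 24/7 + 231.66ms (3/7)
5. 2084.942ms @ 27/7 + 231.66ms (3/7)
6. 2316.602ms @ 30/7 + 231.66ms (3/7)
7. 2548.263ms @ 33/7 + 231.66ms (3/7)
8. 2779.923ms @ 36/7 + 231.66ms (3/7)
9. 3011.583ms @ 39/7 + 231.66ms (3/7)
10. 3243.243ms @ 6 + 810.811ms (3/2)
11. 4054.054ms @ 15/2 + 405.405ms (3/4)
12. 4459.459ms @ 33/4 + 405.405ms (3/4)
13. 4864.865ms @ 9 + 324.324ms (3/5)
14. 5189.189ms @ 48/5 + 324.324ms (3/5)
15. 5513.514ms @ 51/5 + 324.324ms (3/5)
16. 5837.838ms @ 54/5 + 324.324ms (3/5)
17. 6162.162ms @ 57/5 + 324.324ms (3/5)

note 15 onset = 51/5b = 5513.514ms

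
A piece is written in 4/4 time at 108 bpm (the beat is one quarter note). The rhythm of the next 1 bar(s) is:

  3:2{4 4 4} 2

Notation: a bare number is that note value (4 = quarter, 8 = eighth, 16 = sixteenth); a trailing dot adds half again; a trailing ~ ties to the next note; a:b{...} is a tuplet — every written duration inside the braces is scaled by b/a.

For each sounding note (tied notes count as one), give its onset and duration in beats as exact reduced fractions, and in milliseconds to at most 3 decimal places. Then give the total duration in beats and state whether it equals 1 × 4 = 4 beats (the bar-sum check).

1) 0.0ms=0b +370.37ms=2/3b
2) 370.37ms=2/3b +370.37ms=2/3b
3) 740.741ms=4/3b +370.37ms=2/3b
4) 1111.111ms=2b +1111.111ms=2b
Σ=4b of 4 (108bpm 4/4) — PASS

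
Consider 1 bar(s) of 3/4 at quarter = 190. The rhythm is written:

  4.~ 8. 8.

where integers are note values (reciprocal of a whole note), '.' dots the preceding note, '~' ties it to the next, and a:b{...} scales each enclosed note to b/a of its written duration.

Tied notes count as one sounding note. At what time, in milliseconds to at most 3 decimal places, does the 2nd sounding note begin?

1. 0.0ms @ 0 + 710.526ms (9/4)
2. 710.526ms @ 9/4 + 236.842ms (3/4)

note 2 onset = 9/4b = 710.526ms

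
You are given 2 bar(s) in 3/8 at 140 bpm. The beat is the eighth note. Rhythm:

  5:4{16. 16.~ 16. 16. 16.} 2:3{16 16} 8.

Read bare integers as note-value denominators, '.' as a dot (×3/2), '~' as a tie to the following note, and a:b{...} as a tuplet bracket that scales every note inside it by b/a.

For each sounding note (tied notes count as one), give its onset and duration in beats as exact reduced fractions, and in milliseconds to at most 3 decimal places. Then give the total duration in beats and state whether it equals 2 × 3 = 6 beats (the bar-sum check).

1) 0.0ms=0b +257.143ms=3/5b
2) 257.143ms=3/5b +514.286ms=6/5b
3) 771.429ms=9/5b +257.143ms=3/5b
4) 1028.571ms=12/5b +257.143ms=3/5b
5) 1285.714ms=3b +321.429ms=3/4b
6) 1607.143ms=15/4b +321.429ms=3/4b
7) 1928.571ms=9/2b +642.857ms=3/2b
Σ=6b of 6 (140bpm 3/8) — PASS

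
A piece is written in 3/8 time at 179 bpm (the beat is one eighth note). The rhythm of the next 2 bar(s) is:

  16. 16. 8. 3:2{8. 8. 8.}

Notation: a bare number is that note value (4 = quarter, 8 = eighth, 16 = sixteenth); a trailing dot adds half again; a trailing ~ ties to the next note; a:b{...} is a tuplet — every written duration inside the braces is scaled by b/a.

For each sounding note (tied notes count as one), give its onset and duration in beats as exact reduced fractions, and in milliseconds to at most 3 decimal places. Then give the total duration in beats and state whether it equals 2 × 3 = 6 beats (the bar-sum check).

1) 0.0ms=0b +251.397ms=3/4b
2) 251.397ms=3/4b +251.397ms=3/4b
3) 502.793ms=3/2b +502.793ms=3/2b
4) 1005.587ms=3b +335.196ms=1b
5) 1340.782ms=4b +335.196ms=1b
6) 1675.978ms=5b +335.196ms=1b
Σ=6b of 6 (179bpm 3/8) — PASS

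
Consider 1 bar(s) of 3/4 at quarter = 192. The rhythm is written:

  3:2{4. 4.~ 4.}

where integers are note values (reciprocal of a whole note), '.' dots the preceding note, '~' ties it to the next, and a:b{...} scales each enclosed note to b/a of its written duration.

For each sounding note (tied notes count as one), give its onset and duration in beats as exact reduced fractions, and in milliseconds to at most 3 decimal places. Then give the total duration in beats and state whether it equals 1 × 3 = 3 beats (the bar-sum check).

1) 0.0ms=0b +312.5ms=1b
2) 312.5ms=1b +625.0ms=2b
Σ=3b of 3 (192bpm 3/4) — PASS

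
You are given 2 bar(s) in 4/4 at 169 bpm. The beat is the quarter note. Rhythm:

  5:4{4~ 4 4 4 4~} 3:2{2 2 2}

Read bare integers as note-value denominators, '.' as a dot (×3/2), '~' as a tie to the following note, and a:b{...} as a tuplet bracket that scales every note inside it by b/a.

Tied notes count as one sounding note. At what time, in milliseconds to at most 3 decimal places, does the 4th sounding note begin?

1. 0.0ms @ 0 + 568.047ms (8/5)
2. 568.047ms @ 8/5 + 284.024ms (4/5)
3. 852.071ms @ 12/5 + 284.024ms (4/5)
4. 1136.095ms @ 16/5 + 757.396ms (32/15)
5. 1893.491ms @ 16/3 + 473.373ms (4/3)
6. 2366.864ms @ 20/3 + 473.373ms (4/3)

note 4 onset = 16/5b = 1136.095ms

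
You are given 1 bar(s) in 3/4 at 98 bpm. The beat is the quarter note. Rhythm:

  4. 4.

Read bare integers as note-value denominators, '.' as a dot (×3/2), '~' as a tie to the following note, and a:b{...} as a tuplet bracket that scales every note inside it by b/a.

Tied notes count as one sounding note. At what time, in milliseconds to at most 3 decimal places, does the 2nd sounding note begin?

1. 0.0ms @ 0 + 918.367ms (3/2)
2. 918.367ms @ 3/2 + 918.367ms (3/2)

note 2 onset = 3/2b = 918.367ms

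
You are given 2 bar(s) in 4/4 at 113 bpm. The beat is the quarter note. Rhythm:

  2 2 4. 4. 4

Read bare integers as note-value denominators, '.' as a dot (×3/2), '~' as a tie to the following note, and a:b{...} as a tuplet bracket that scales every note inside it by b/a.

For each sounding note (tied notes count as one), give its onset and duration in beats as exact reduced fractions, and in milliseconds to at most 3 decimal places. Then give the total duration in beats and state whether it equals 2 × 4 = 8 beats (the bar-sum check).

1) 0.0ms=0b +1061.947ms=2b
2) 1061.947ms=2b +1061.947ms=2b
3) 2123.894ms=4b +796.46ms=3/2b
4) 2920.354ms=11/2b +796.46ms=3/2b
5) 3716.814ms=7b +530.973ms=1b
Σ=8b of 8 (113bpm 4/4) — PASS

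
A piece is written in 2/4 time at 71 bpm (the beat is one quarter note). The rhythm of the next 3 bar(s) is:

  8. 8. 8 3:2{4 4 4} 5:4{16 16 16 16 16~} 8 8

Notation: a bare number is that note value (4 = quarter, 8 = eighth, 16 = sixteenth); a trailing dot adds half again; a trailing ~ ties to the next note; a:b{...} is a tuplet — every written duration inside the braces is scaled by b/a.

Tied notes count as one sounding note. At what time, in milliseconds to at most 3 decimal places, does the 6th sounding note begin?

1. 0.0ms @ 0 + 633.803ms (3/4)
2. 633.803ms @ 3/4 + 633.803ms (3/4)
3. 1267.606ms @ 3/2 + 422.535ms (1/2)
4. 1690.141ms @ 2 + 563.38ms (2/3)
5. 2253.521ms @ 8/3 + 563.38ms (2/3)
6. 2816.901ms @ 10/3 + 563.38ms (2/3)
7. 3380.282ms @ 4 + 169.014ms (1/5)
8. 3549.296ms @ 21/5 + 169.014ms (1/5)
9. 3718.31ms @ 22/5 + 169.014ms (1/5)
10. 3887.324ms @ 23/5 + 169.014ms (1/5)
11. 4056.338ms @ 24/5 + 591.549ms (7/10)
12. 4647.887ms @ 11/2 + 422.535ms (1/2)

note 6 onset = 10/3b = 2816.901ms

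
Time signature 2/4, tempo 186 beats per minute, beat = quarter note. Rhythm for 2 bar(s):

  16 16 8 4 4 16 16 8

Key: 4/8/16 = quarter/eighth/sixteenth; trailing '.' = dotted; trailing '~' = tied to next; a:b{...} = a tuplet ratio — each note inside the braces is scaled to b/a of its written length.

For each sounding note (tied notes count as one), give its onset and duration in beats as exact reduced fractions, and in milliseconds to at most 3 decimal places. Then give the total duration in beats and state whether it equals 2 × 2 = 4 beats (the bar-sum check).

1) 0.0ms=0b +80.645ms=1/4b
2) 80.645ms=1/4b +80.645ms=1/4b
3) 161.29ms=1/2b +161.29ms=1/2b
4) 322.581ms=1b +322.581ms=1b
5) 645.161ms=2b +322.581ms=1b
6) 967.742ms=3b +80.645ms=1/4b
7) 1048.387ms=13/4b +80.645ms=1/4b
8) 1129.032ms=7/2b +161.29ms=1/2b
Σ=4b of 4 (186bpm 2/4) — PASS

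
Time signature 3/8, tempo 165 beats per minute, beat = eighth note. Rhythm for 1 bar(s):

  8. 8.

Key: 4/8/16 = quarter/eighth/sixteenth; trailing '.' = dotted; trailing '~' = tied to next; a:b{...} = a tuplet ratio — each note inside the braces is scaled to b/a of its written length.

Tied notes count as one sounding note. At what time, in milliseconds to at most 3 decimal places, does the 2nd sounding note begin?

1. 0.0ms @ 0 + 545.455ms (3/2)
2. 545.455ms @ 3/2 + 545.455ms (3/2)

note 2 onset = 3/2b = 545.455ms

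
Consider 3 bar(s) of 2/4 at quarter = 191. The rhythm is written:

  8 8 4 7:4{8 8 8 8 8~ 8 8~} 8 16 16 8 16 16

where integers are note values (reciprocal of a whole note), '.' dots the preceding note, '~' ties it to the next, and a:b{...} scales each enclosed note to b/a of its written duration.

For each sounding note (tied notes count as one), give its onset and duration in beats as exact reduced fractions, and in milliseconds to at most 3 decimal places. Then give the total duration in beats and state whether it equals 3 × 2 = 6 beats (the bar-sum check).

1) 0.0ms=0b +157.068ms=1/2b
2) 157.068ms=1/2b +157.068ms=1/2b
3) 314.136ms=1b +314.136ms=1b
4) 628.272ms=2b +89.753ms=2/7b
5) 718.025ms=16/7b +89.753ms=2/7b
6) 807.779ms=18/7b +89.753ms=2/7b
7) 897.532ms=20/7b +89.753ms=2/7b
8) 987.285ms=22/7b +179.506ms=4/7b
9) 1166.791ms=26/7b +246.821ms=11/14b
10) 1413.613ms=9/2b +78.534ms=1/4b
11) 1492.147ms=19/4b +78.534ms=1/4b
12) 1570.681ms=5b +157.068ms=1/2b
13) 1727.749ms=11/2b +78.534ms=1/4b
14) 1806.283ms=23/4b +78.534ms=1/4b
Σ=6b of 6 (191bpm 2/4) — PASS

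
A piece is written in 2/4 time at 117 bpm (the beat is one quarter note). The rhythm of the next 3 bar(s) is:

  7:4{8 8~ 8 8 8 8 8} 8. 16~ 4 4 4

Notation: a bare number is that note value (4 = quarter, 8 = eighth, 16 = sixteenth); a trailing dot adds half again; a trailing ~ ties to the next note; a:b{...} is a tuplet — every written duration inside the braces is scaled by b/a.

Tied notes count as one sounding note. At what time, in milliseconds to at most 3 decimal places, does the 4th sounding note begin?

1. 0.0ms @ 0 + 146.52ms (2/7)
2. 146.52ms @ 2/7 + 293.04ms (4/7)
3. 439.56ms @ 6/7 + 146.52ms (2/7)
4. 586.081ms @ 8/7 + 146.52ms (2/7)
5. 732.601ms @ 10/7 + 146.52ms (2/7)
6. 879.121ms @ 12/7 + 146.52ms (2/7)
7. 1025.641ms @ 2 + 384.615ms (3/4)
8. 1410.256ms @ 11/4 + 641.026ms (5/4)
9. 2051.282ms @ 4 + 512.821ms (1)
10. 2564.103ms @ 5 + 512.821ms (1)

note 4 onset = 8/7b = 586.081ms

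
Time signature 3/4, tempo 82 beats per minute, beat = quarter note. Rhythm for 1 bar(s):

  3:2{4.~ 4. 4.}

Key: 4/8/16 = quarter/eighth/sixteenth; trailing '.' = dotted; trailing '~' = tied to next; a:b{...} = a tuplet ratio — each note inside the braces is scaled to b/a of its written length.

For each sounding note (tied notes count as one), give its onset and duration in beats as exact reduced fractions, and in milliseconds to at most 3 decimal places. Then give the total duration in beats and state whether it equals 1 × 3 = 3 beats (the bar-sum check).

1) 0.0ms=0b +1463.415ms=2b
2) 1463.415ms=2b +731.707ms=1b
Σ=3b of 3 (82bpm 3/4) — PASS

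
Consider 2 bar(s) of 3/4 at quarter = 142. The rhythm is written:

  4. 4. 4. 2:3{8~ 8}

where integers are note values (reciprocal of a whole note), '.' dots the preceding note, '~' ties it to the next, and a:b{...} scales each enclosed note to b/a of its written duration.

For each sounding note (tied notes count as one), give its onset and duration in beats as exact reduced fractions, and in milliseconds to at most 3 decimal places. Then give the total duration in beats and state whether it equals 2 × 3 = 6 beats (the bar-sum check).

1) 0.0ms=0b +633.803ms=3/2b
2) 633.803ms=3/2b +633.803ms=3/2b
3) 1267.606ms=3b +633.803ms=3/2b
4) 1901.408ms=9/2b +633.803ms=3/2b
Σ=6b of 6 (142bpm 3/4) — PASS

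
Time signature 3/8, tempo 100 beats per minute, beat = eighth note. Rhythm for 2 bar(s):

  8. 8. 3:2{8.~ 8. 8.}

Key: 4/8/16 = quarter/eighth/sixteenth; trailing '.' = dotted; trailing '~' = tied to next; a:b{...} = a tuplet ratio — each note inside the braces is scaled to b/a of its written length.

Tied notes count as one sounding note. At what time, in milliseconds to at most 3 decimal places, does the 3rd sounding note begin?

1. 0.0ms @ 0 + 900.0ms (3/2)
2. 900.0ms @ 3/2 + 900.0ms (3/2)
3. 1800.0ms @ 3 + 1200.0ms (2)
4. 3000.0ms @ 5 + 600.0ms (1)

note 3 onset = 3b = 1800.0ms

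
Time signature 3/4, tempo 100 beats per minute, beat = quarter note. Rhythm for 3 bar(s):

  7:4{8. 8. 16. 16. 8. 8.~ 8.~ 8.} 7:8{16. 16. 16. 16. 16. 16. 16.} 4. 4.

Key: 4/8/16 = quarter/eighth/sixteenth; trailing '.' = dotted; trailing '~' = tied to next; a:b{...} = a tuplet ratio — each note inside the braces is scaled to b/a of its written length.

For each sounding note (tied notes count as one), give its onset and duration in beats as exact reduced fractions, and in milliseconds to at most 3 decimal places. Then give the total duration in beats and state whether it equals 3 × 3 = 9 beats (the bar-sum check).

1) 0.0ms=0b +257.143ms=3/7b
2) 257.143ms=3/7b +257.143ms=3/7b
3) 514.286ms=6/7b +128.571ms=3/14b
4) 642.857ms=15/14b +128.571ms=3/14b
5) 771.429ms=9/7b +257.143ms=3/7b
6) 1028.571ms=12/7b +771.429ms=9/7b
7) 1800.0ms=3b +257.143ms=3/7b
8) 2057.143ms=24/7b +257.143ms=3/7b
9) 2314.286ms=27/7b +257.143ms=3/7b
10) 2571.429ms=30/7b +257.143ms=3/7b
11) 2828.571ms=33/7b +257.143ms=3/7b
12) 3085.714ms=36/7b +257.143ms=3/7b
13) 3342.857ms=39/7b +257.143ms=3/7b
14) 3600.0ms=6b +900.0ms=3/2b
15) 4500.0ms=15/2b +900.0ms=3/2b
Σ=9b of 9 (100bpm 3/4) — PASS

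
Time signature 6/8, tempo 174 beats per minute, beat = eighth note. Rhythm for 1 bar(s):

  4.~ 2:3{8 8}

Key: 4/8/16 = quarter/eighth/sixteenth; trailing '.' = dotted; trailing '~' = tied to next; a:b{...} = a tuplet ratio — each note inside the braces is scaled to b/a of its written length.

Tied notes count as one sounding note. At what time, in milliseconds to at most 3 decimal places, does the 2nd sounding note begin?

1. 0.0ms @ 0 + 1551.724ms (9/2)
2. 1551.724ms @ 9/2 + 517.241ms (3/2)

note 2 onset = 9/2b = 1551.724ms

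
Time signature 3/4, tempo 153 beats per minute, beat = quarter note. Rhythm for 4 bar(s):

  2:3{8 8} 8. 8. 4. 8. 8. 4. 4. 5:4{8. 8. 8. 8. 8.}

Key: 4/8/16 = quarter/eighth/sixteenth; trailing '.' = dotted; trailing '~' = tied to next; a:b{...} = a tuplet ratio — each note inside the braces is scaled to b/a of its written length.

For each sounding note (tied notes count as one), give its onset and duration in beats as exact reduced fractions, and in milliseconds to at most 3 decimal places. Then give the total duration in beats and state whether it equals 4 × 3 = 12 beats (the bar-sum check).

1) 0.0ms=0b +294.118ms=3/4b
2) 294.118ms=3/4b +294.118ms=3/4b
3) 588.235ms=3/2b +294.118ms=3/4b
4) 882.353ms=9/4b +294.118ms=3/4b
5) 1176.471ms=3b +588.235ms=3/2b
6) 1764.706ms=9/2b +294.118ms=3/4b
7) 2058.824ms=21/4b +294.118ms=3/4b
8) 2352.941ms=6b +588.235ms=3/2b
9) 2941.176ms=15/2b +588.235ms=3/2b
10) 3529.412ms=9b +235.294ms=3/5b
11) 3764.706ms=48/5b +235.294ms=3/5b
12) 4000.0ms=51/5b +235.294ms=3/5b
13) 4235.294ms=54/5b +235.294ms=3/5b
14) 4470.588ms=57/5b +235.294ms=3/5b
Σ=12b of 12 (153bpm 3/4) — PASS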